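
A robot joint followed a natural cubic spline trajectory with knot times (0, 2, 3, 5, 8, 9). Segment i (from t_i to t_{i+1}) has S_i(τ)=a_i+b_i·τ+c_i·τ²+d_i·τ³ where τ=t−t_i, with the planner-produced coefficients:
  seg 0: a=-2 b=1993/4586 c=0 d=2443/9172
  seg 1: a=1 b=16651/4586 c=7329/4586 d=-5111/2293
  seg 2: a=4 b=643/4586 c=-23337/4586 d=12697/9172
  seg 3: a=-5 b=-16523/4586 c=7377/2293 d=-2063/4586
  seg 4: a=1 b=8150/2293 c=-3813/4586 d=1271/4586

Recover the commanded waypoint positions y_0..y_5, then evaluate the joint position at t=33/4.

y_0 = S_0(0) = a_0 = -2
y_1 = S_1(0) = a_1 = 1
y_2 = S_2(0) = a_2 = 4
y_3 = S_3(0) = a_3 = -5
y_4 = S_4(0) = a_4 = 1
y_5 = S_4(1) = 4
t_q=33/4 is in segment 4 (τ=1/4); S_4(τ)=540323/293504

y_0=-2 y_1=1 y_2=4 y_3=-5 y_4=1 y_5=4
S(33/4) = 540323/293504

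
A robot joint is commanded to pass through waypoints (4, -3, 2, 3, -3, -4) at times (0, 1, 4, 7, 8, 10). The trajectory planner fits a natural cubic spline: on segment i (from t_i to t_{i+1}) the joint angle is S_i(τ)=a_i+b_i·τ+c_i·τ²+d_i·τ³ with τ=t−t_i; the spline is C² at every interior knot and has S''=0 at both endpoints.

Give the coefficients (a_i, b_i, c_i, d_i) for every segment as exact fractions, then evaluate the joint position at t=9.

  seg 0: a=4 b=-19877/2438 c=0 d=2811/2438
  seg 1: a=-3 b=-5722/1219 c=8433/2438 d=-29375/65826
  seg 2: a=2 b=9779/2438 c=-2038/3657 d=-14671/65826
  seg 3: a=3 b=-6522/1219 c=-6249/2438 d=4665/2438
  seg 4: a=-3 b=-11547/2438 c=3873/1219 d=-1291/2438
S(9) = -6203/1219

Δ: Δ0=-7, Δ1=5/3, Δ2=1/3, Δ3=-6, Δ4=-1/2
row 1: diag=8, rhs=52; c'=3/8, d'=13/2
row 2: denom=12−3·3/8=87/8; d'=(-8−3·13/2)/(87/8)=-220/87
row 3: denom=8−3·8/29=208/29; d'=(-38−3·-220/87)/(208/29)=-441/104
row 4: denom=6−1·29/208=1219/208; d'=(33−1·-441/104)/(1219/208)=7746/1219
back: M4=7746/1219
back: M3=-441/104−29/208·7746/1219=-6249/1219
back: M2=-220/87−8/29·-6249/1219=-4076/3657
back: M1=13/2−3/8·-4076/3657=8433/1219
M: M0=0, M1=8433/1219, M2=-4076/3657, M3=-6249/1219, M4=7746/1219, M5=0
seg 0: a=4, c=M0/2=0, d=(M1−M0)/(6·1)=2811/2438, b=Δ0−h0·(2M0+M1)/6=-19877/2438
seg 1: a=-3, c=M1/2=8433/2438, d=(M2−M1)/(6·3)=-29375/65826, b=Δ1−h1·(2M1+M2)/6=-5722/1219
seg 2: a=2, c=M2/2=-2038/3657, d=(M3−M2)/(6·3)=-14671/65826, b=Δ2−h2·(2M2+M3)/6=9779/2438
seg 3: a=3, c=M3/2=-6249/2438, d=(M4−M3)/(6·1)=4665/2438, b=Δ3−h3·(2M3+M4)/6=-6522/1219
seg 4: a=-3, c=M4/2=3873/1219, d=(M5−M4)/(6·2)=-1291/2438, b=Δ4−h4·(2M4+M5)/6=-11547/2438
t_q=9 → seg 4, τ=1; S=-3+-11547/2438·τ+3873/1219·τ²+-1291/2438·τ³=-6203/1219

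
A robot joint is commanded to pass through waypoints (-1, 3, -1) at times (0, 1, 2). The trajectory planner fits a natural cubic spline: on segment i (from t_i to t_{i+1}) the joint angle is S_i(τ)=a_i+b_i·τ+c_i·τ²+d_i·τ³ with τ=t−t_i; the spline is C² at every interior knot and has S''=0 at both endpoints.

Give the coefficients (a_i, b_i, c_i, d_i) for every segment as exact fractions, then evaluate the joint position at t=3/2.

  seg 0: a=-1 b=6 c=0 d=-2
  seg 1: a=3 b=0 c=-6 d=2
S(3/2) = 7/4

Δ: Δ0=4, Δ1=-4
row 1: diag=4, rhs=-48; c'=1/4, d'=-12
back: M1=-12
M: M0=0, M1=-12, M2=0
seg 0: a=-1, c=M0/2=0, d=(M1−M0)/(6·1)=-2, b=Δ0−h0·(2M0+M1)/6=6
seg 1: a=3, c=M1/2=-6, d=(M2−M1)/(6·1)=2, b=Δ1−h1·(2M1+M2)/6=0
t_q=3/2 → seg 1, τ=1/2; S=3+0·τ+-6·τ²+2·τ³=7/4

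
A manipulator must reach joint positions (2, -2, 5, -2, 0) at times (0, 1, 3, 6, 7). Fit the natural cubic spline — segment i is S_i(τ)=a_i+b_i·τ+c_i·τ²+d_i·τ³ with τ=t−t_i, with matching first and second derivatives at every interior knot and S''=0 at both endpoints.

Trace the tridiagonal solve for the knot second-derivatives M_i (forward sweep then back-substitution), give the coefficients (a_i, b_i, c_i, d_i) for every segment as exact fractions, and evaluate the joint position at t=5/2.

Δ: Δ0=-4, Δ1=7/2, Δ2=-7/3, Δ3=2
row 1: diag=6, rhs=45; c'=1/3, d'=15/2
row 2: denom=10−2·1/3=28/3; d'=(-35−2·15/2)/(28/3)=-75/14
row 3: denom=8−3·9/28=197/28; d'=(26−3·-75/14)/(197/28)=1178/197
back: M3=1178/197
back: M2=-75/14−9/28·1178/197=-1434/197
back: M1=15/2−1/3·-1434/197=3911/394
M: M0=0, M1=3911/394, M2=-1434/197, M3=1178/197, M4=0
seg 0: a=2, c=M0/2=0, d=(M1−M0)/(6·1)=3911/2364, b=Δ0−h0·(2M0+M1)/6=-13367/2364
seg 1: a=-2, c=M1/2=3911/788, d=(M2−M1)/(6·2)=-6779/4728, b=Δ1−h1·(2M1+M2)/6=-817/1182
seg 2: a=5, c=M2/2=-717/197, d=(M3−M2)/(6·3)=1306/1773, b=Δ2−h2·(2M2+M3)/6=1156/591
seg 3: a=-2, c=M3/2=589/197, d=(M4−M3)/(6·1)=-589/591, b=Δ3−h3·(2M3+M4)/6=4/591
t_q=5/2 → seg 1, τ=3/2; S=-2+-817/1182·τ+3911/788·τ²+-6779/4728·τ³=41497/12608

  seg 0: a=2 b=-13367/2364 c=0 d=3911/2364
  seg 1: a=-2 b=-817/1182 c=3911/788 d=-6779/4728
  seg 2: a=5 b=1156/591 c=-717/197 d=1306/1773
  seg 3: a=-2 b=4/591 c=589/197 d=-589/591
S(5/2) = 41497/12608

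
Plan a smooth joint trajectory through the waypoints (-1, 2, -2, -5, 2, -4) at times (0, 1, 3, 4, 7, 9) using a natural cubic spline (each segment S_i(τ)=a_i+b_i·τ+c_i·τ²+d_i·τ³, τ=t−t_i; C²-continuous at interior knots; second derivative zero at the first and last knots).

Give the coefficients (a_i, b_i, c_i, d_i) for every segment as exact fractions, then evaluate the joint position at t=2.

  seg 0: a=-1 b=12653/3318 c=0 d=-2699/3318
  seg 1: a=2 b=2278/1659 c=-2699/1106 d=2501/6636
  seg 2: a=-2 b=-6413/1659 c=-99/553 d=1733/1659
  seg 3: a=-5 b=-1808/1659 c=1634/553 d=-1003/1659
  seg 4: a=2 b=523/1659 c=-1375/553 d=1375/3318
S(2) = 2897/2212

Δ: Δ0=3, Δ1=-2, Δ2=-3, Δ3=7/3, Δ4=-3
row 1: diag=6, rhs=-30; c'=1/3, d'=-5
row 2: denom=6−2·1/3=16/3; d'=(-6−2·-5)/(16/3)=3/4
row 3: denom=8−1·3/16=125/16; d'=(32−1·3/4)/(125/16)=4
row 4: denom=10−3·48/125=1106/125; d'=(-32−3·4)/(1106/125)=-2750/553
back: M4=-2750/553
back: M3=4−48/125·-2750/553=3268/553
back: M2=3/4−3/16·3268/553=-198/553
back: M1=-5−1/3·-198/553=-2699/553
M: M0=0, M1=-2699/553, M2=-198/553, M3=3268/553, M4=-2750/553, M5=0
seg 0: a=-1, c=M0/2=0, d=(M1−M0)/(6·1)=-2699/3318, b=Δ0−h0·(2M0+M1)/6=12653/3318
seg 1: a=2, c=M1/2=-2699/1106, d=(M2−M1)/(6·2)=2501/6636, b=Δ1−h1·(2M1+M2)/6=2278/1659
seg 2: a=-2, c=M2/2=-99/553, d=(M3−M2)/(6·1)=1733/1659, b=Δ2−h2·(2M2+M3)/6=-6413/1659
seg 3: a=-5, c=M3/2=1634/553, d=(M4−M3)/(6·3)=-1003/1659, b=Δ3−h3·(2M3+M4)/6=-1808/1659
seg 4: a=2, c=M4/2=-1375/553, d=(M5−M4)/(6·2)=1375/3318, b=Δ4−h4·(2M4+M5)/6=523/1659
t_q=2 → seg 1, τ=1; S=2+2278/1659·τ+-2699/1106·τ²+2501/6636·τ³=2897/2212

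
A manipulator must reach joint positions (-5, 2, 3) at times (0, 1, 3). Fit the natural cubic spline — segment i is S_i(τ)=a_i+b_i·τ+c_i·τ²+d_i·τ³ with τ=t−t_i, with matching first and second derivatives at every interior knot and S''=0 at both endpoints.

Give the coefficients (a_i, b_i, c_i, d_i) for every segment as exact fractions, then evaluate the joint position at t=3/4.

  seg 0: a=-5 b=97/12 c=0 d=-13/12
  seg 1: a=2 b=29/6 c=-13/4 d=13/24
S(3/4) = 155/256

Δ: Δ0=7, Δ1=1/2
row 1: diag=6, rhs=-39; c'=1/3, d'=-13/2
back: M1=-13/2
M: M0=0, M1=-13/2, M2=0
seg 0: a=-5, c=M0/2=0, d=(M1−M0)/(6·1)=-13/12, b=Δ0−h0·(2M0+M1)/6=97/12
seg 1: a=2, c=M1/2=-13/4, d=(M2−M1)/(6·2)=13/24, b=Δ1−h1·(2M1+M2)/6=29/6
t_q=3/4 → seg 0, τ=3/4; S=-5+97/12·τ+0·τ²+-13/12·τ³=155/256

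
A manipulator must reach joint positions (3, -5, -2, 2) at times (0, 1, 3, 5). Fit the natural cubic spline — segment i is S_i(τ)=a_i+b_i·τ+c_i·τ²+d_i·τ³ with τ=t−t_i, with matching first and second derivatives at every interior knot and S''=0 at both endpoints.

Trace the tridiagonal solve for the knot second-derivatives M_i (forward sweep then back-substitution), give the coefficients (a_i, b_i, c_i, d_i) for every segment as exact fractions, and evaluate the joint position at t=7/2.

Δ: Δ0=-8, Δ1=3/2, Δ2=2
row 1: diag=6, rhs=57; c'=1/3, d'=19/2
row 2: denom=8−2·1/3=22/3; d'=(3−2·19/2)/(22/3)=-24/11
back: M2=-24/11
back: M1=19/2−1/3·-24/11=225/22
M: M0=0, M1=225/22, M2=-24/11, M3=0
seg 0: a=3, c=M0/2=0, d=(M1−M0)/(6·1)=75/44, b=Δ0−h0·(2M0+M1)/6=-427/44
seg 1: a=-5, c=M1/2=225/44, d=(M2−M1)/(6·2)=-91/88, b=Δ1−h1·(2M1+M2)/6=-101/22
seg 2: a=-2, c=M2/2=-12/11, d=(M3−M2)/(6·2)=2/11, b=Δ2−h2·(2M2+M3)/6=38/11
t_q=7/2 → seg 2, τ=1/2; S=-2+38/11·τ+-12/11·τ²+2/11·τ³=-23/44

  seg 0: a=3 b=-427/44 c=0 d=75/44
  seg 1: a=-5 b=-101/22 c=225/44 d=-91/88
  seg 2: a=-2 b=38/11 c=-12/11 d=2/11
S(7/2) = -23/44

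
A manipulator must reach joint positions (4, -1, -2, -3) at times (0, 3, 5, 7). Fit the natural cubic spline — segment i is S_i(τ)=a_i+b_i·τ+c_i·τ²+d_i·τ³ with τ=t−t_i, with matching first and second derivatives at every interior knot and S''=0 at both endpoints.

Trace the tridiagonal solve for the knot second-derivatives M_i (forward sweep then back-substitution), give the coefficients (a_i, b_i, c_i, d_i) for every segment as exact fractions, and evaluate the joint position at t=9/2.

Δ: Δ0=-5/3, Δ1=-1/2, Δ2=-1/2
row 1: diag=10, rhs=7; c'=1/5, d'=7/10
row 2: denom=8−2·1/5=38/5; d'=(0−2·7/10)/(38/5)=-7/38
back: M2=-7/38
back: M1=7/10−1/5·-7/38=14/19
M: M0=0, M1=14/19, M2=-7/38, M3=0
seg 0: a=4, c=M0/2=0, d=(M1−M0)/(6·3)=7/171, b=Δ0−h0·(2M0+M1)/6=-116/57
seg 1: a=-1, c=M1/2=7/19, d=(M2−M1)/(6·2)=-35/456, b=Δ1−h1·(2M1+M2)/6=-53/57
seg 2: a=-2, c=M2/2=-7/76, d=(M3−M2)/(6·2)=7/456, b=Δ2−h2·(2M2+M3)/6=-43/114
t_q=9/2 → seg 1, τ=3/2; S=-1+-53/57·τ+7/19·τ²+-35/456·τ³=-2219/1216

  seg 0: a=4 b=-116/57 c=0 d=7/171
  seg 1: a=-1 b=-53/57 c=7/19 d=-35/456
  seg 2: a=-2 b=-43/114 c=-7/76 d=7/456
S(9/2) = -2219/1216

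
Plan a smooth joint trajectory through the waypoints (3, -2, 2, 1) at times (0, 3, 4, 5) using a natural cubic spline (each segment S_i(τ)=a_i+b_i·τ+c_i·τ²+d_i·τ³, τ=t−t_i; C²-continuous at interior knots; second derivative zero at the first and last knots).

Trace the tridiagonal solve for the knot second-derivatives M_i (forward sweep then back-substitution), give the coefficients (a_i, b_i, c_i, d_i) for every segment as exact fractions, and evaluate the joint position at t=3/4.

Δ: Δ0=-5/3, Δ1=4, Δ2=-1
row 1: diag=8, rhs=34; c'=1/8, d'=17/4
row 2: denom=4−1·1/8=31/8; d'=(-30−1·17/4)/(31/8)=-274/31
back: M2=-274/31
back: M1=17/4−1/8·-274/31=166/31
M: M0=0, M1=166/31, M2=-274/31, M3=0
seg 0: a=3, c=M0/2=0, d=(M1−M0)/(6·3)=83/279, b=Δ0−h0·(2M0+M1)/6=-404/93
seg 1: a=-2, c=M1/2=83/31, d=(M2−M1)/(6·1)=-220/93, b=Δ1−h1·(2M1+M2)/6=343/93
seg 2: a=2, c=M2/2=-137/31, d=(M3−M2)/(6·1)=137/93, b=Δ2−h2·(2M2+M3)/6=181/93
t_q=3/4 → seg 0, τ=3/4; S=3+-404/93·τ+0·τ²+83/279·τ³=-263/1984

  seg 0: a=3 b=-404/93 c=0 d=83/279
  seg 1: a=-2 b=343/93 c=83/31 d=-220/93
  seg 2: a=2 b=181/93 c=-137/31 d=137/93
S(3/4) = -263/1984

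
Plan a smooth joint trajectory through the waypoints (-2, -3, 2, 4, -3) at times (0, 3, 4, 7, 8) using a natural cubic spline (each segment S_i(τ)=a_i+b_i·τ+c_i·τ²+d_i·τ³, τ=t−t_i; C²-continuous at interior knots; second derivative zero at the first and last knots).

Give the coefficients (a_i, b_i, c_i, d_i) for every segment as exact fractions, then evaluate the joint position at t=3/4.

  seg 0: a=-2 b=-353/144 c=0 d=305/1296
  seg 1: a=-3 b=281/72 c=305/144 d=-49/48
  seg 2: a=2 b=731/144 c=-17/18 d=-227/1296
  seg 3: a=4 b=-383/72 c=-121/48 d=121/144
S(3/4) = -3829/1024

Δ: Δ0=-1/3, Δ1=5, Δ2=2/3, Δ3=-7
row 1: diag=8, rhs=32; c'=1/8, d'=4
row 2: denom=8−1·1/8=63/8; d'=(-26−1·4)/(63/8)=-80/21
row 3: denom=8−3·8/21=48/7; d'=(-46−3·-80/21)/(48/7)=-121/24
back: M3=-121/24
back: M2=-80/21−8/21·-121/24=-17/9
back: M1=4−1/8·-17/9=305/72
M: M0=0, M1=305/72, M2=-17/9, M3=-121/24, M4=0
seg 0: a=-2, c=M0/2=0, d=(M1−M0)/(6·3)=305/1296, b=Δ0−h0·(2M0+M1)/6=-353/144
seg 1: a=-3, c=M1/2=305/144, d=(M2−M1)/(6·1)=-49/48, b=Δ1−h1·(2M1+M2)/6=281/72
seg 2: a=2, c=M2/2=-17/18, d=(M3−M2)/(6·3)=-227/1296, b=Δ2−h2·(2M2+M3)/6=731/144
seg 3: a=4, c=M3/2=-121/48, d=(M4−M3)/(6·1)=121/144, b=Δ3−h3·(2M3+M4)/6=-383/72
t_q=3/4 → seg 0, τ=3/4; S=-2+-353/144·τ+0·τ²+305/1296·τ³=-3829/1024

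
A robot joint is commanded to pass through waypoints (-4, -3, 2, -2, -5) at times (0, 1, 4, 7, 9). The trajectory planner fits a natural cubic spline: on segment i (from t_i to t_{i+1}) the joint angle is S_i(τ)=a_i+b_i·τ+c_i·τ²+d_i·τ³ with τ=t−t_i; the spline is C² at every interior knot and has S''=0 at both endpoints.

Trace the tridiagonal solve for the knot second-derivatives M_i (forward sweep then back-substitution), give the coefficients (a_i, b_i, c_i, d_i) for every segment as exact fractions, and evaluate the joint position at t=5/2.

Δ: Δ0=1, Δ1=5/3, Δ2=-4/3, Δ3=-3/2
row 1: diag=8, rhs=4; c'=3/8, d'=1/2
row 2: denom=12−3·3/8=87/8; d'=(-18−3·1/2)/(87/8)=-52/29
row 3: denom=10−3·8/29=266/29; d'=(-1−3·-52/29)/(266/29)=127/266
back: M3=127/266
back: M2=-52/29−8/29·127/266=-256/133
back: M1=1/2−3/8·-256/133=325/266
M: M0=0, M1=325/266, M2=-256/133, M3=127/266, M4=0
seg 0: a=-4, c=M0/2=0, d=(M1−M0)/(6·1)=325/1596, b=Δ0−h0·(2M0+M1)/6=1271/1596
seg 1: a=-3, c=M1/2=325/532, d=(M2−M1)/(6·3)=-93/532, b=Δ1−h1·(2M1+M2)/6=1123/798
seg 2: a=2, c=M2/2=-128/133, d=(M3−M2)/(6·3)=71/532, b=Δ2−h2·(2M2+M3)/6=563/1596
seg 3: a=-2, c=M3/2=127/532, d=(M4−M3)/(6·2)=-127/3192, b=Δ3−h3·(2M3+M4)/6=-1451/798
t_q=5/2 → seg 1, τ=3/2; S=-3+1123/798·τ+325/532·τ²+-93/532·τ³=-445/4256

  seg 0: a=-4 b=1271/1596 c=0 d=325/1596
  seg 1: a=-3 b=1123/798 c=325/532 d=-93/532
  seg 2: a=2 b=563/1596 c=-128/133 d=71/532
  seg 3: a=-2 b=-1451/798 c=127/532 d=-127/3192
S(5/2) = -445/4256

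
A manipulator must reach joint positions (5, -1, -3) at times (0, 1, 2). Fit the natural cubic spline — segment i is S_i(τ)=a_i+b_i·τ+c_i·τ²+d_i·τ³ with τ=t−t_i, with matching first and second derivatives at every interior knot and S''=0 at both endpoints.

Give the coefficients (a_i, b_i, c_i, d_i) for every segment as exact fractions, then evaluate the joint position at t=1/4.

Δ: Δ0=-6, Δ1=-2
row 1: diag=4, rhs=24; c'=1/4, d'=6
back: M1=6
M: M0=0, M1=6, M2=0
seg 0: a=5, c=M0/2=0, d=(M1−M0)/(6·1)=1, b=Δ0−h0·(2M0+M1)/6=-7
seg 1: a=-1, c=M1/2=3, d=(M2−M1)/(6·1)=-1, b=Δ1−h1·(2M1+M2)/6=-4
t_q=1/4 → seg 0, τ=1/4; S=5+-7·τ+0·τ²+1·τ³=209/64

  seg 0: a=5 b=-7 c=0 d=1
  seg 1: a=-1 b=-4 c=3 d=-1
S(1/4) = 209/64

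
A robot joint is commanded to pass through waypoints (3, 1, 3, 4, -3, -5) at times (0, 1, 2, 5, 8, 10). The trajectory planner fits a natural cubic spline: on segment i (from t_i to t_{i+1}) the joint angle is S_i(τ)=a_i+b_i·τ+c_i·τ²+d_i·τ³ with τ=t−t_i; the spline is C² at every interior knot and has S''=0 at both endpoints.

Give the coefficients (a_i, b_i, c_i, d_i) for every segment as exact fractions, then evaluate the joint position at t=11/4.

  seg 0: a=3 b=-3149/1027 c=0 d=1095/1027
  seg 1: a=1 b=136/1027 c=3285/1027 d=-1367/1027
  seg 2: a=3 b=2605/1027 c=-816/1027 d=556/27729
  seg 3: a=4 b=-1735/1027 c=-1892/3081 d=284/2133
  seg 4: a=-3 b=-1827/1027 c=600/1027 d=-100/1027
S(11/4) = 73351/16432

Δ: Δ0=-2, Δ1=2, Δ2=1/3, Δ3=-7/3, Δ4=-1
row 1: diag=4, rhs=24; c'=1/4, d'=6
row 2: denom=8−1·1/4=31/4; d'=(-10−1·6)/(31/4)=-64/31
row 3: denom=12−3·12/31=336/31; d'=(-16−3·-64/31)/(336/31)=-19/21
row 4: denom=10−3·31/112=1027/112; d'=(8−3·-19/21)/(1027/112)=1200/1027
back: M4=1200/1027
back: M3=-19/21−31/112·1200/1027=-3784/3081
back: M2=-64/31−12/31·-3784/3081=-1632/1027
back: M1=6−1/4·-1632/1027=6570/1027
M: M0=0, M1=6570/1027, M2=-1632/1027, M3=-3784/3081, M4=1200/1027, M5=0
seg 0: a=3, c=M0/2=0, d=(M1−M0)/(6·1)=1095/1027, b=Δ0−h0·(2M0+M1)/6=-3149/1027
seg 1: a=1, c=M1/2=3285/1027, d=(M2−M1)/(6·1)=-1367/1027, b=Δ1−h1·(2M1+M2)/6=136/1027
seg 2: a=3, c=M2/2=-816/1027, d=(M3−M2)/(6·3)=556/27729, b=Δ2−h2·(2M2+M3)/6=2605/1027
seg 3: a=4, c=M3/2=-1892/3081, d=(M4−M3)/(6·3)=284/2133, b=Δ3−h3·(2M3+M4)/6=-1735/1027
seg 4: a=-3, c=M4/2=600/1027, d=(M5−M4)/(6·2)=-100/1027, b=Δ4−h4·(2M4+M5)/6=-1827/1027
t_q=11/4 → seg 2, τ=3/4; S=3+2605/1027·τ+-816/1027·τ²+556/27729·τ³=73351/16432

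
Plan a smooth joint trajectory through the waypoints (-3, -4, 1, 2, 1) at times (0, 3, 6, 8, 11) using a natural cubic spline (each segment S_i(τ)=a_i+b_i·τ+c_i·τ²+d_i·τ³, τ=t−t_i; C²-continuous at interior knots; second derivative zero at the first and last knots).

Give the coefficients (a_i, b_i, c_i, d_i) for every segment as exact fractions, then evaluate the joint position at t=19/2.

  seg 0: a=-3 b=-170/177 c=0 d=37/531
  seg 1: a=-4 b=163/177 c=37/59 d=-67/531
  seg 2: a=1 b=226/177 c=-30/59 d=85/1416
  seg 3: a=2 b=-13/354 c=-35/236 d=35/2124
S(19/2) = 3147/1888

Δ: Δ0=-1/3, Δ1=5/3, Δ2=1/2, Δ3=-1/3
row 1: diag=12, rhs=12; c'=1/4, d'=1
row 2: denom=10−3·1/4=37/4; d'=(-7−3·1)/(37/4)=-40/37
row 3: denom=10−2·8/37=354/37; d'=(-5−2·-40/37)/(354/37)=-35/118
back: M3=-35/118
back: M2=-40/37−8/37·-35/118=-60/59
back: M1=1−1/4·-60/59=74/59
M: M0=0, M1=74/59, M2=-60/59, M3=-35/118, M4=0
seg 0: a=-3, c=M0/2=0, d=(M1−M0)/(6·3)=37/531, b=Δ0−h0·(2M0+M1)/6=-170/177
seg 1: a=-4, c=M1/2=37/59, d=(M2−M1)/(6·3)=-67/531, b=Δ1−h1·(2M1+M2)/6=163/177
seg 2: a=1, c=M2/2=-30/59, d=(M3−M2)/(6·2)=85/1416, b=Δ2−h2·(2M2+M3)/6=226/177
seg 3: a=2, c=M3/2=-35/236, d=(M4−M3)/(6·3)=35/2124, b=Δ3−h3·(2M3+M4)/6=-13/354
t_q=19/2 → seg 3, τ=3/2; S=2+-13/354·τ+-35/236·τ²+35/2124·τ³=3147/1888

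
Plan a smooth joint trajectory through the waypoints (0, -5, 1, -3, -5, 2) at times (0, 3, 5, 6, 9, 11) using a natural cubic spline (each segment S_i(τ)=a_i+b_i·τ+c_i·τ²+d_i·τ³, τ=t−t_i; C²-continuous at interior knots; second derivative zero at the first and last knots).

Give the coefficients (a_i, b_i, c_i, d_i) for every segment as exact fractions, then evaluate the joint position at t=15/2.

  seg 0: a=0 b=-15391/3876 c=0 d=2977/11628
  seg 1: a=-5 b=5701/1938 c=2977/1292 d=-4409/3876
  seg 2: a=1 b=-2891/1938 c=-5841/1292 d=7801/3876
  seg 3: a=-3 b=-1025/228 c=490/323 d=-311/3876
  seg 4: a=-5 b=4729/1938 c=1027/1292 d=-1027/7752
S(15/2) = -68227/10336

Δ: Δ0=-5/3, Δ1=3, Δ2=-4, Δ3=-2/3, Δ4=7/2
row 1: diag=10, rhs=28; c'=1/5, d'=14/5
row 2: denom=6−2·1/5=28/5; d'=(-42−2·14/5)/(28/5)=-17/2
row 3: denom=8−1·5/28=219/28; d'=(20−1·-17/2)/(219/28)=266/73
row 4: denom=10−3·28/73=646/73; d'=(25−3·266/73)/(646/73)=1027/646
back: M4=1027/646
back: M3=266/73−28/73·1027/646=980/323
back: M2=-17/2−5/28·980/323=-5841/646
back: M1=14/5−1/5·-5841/646=2977/646
M: M0=0, M1=2977/646, M2=-5841/646, M3=980/323, M4=1027/646, M5=0
seg 0: a=0, c=M0/2=0, d=(M1−M0)/(6·3)=2977/11628, b=Δ0−h0·(2M0+M1)/6=-15391/3876
seg 1: a=-5, c=M1/2=2977/1292, d=(M2−M1)/(6·2)=-4409/3876, b=Δ1−h1·(2M1+M2)/6=5701/1938
seg 2: a=1, c=M2/2=-5841/1292, d=(M3−M2)/(6·1)=7801/3876, b=Δ2−h2·(2M2+M3)/6=-2891/1938
seg 3: a=-3, c=M3/2=490/323, d=(M4−M3)/(6·3)=-311/3876, b=Δ3−h3·(2M3+M4)/6=-1025/228
seg 4: a=-5, c=M4/2=1027/1292, d=(M5−M4)/(6·2)=-1027/7752, b=Δ4−h4·(2M4+M5)/6=4729/1938
t_q=15/2 → seg 3, τ=3/2; S=-3+-1025/228·τ+490/323·τ²+-311/3876·τ³=-68227/10336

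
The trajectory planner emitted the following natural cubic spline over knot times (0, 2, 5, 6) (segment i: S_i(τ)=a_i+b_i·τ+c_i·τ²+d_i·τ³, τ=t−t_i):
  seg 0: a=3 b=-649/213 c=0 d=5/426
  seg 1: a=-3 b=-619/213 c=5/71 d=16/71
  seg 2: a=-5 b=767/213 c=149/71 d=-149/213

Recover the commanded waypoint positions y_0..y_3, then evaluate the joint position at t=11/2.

y_0=3 y_1=-3 y_2=-5 y_3=0
S(11/2) = -1569/568

y_0 = S_0(0) = a_0 = 3
y_1 = S_1(0) = a_1 = -3
y_2 = S_2(0) = a_2 = -5
y_3 = S_2(1) = 0
t_q=11/2 is in segment 2 (τ=1/2); S_2(τ)=-1569/568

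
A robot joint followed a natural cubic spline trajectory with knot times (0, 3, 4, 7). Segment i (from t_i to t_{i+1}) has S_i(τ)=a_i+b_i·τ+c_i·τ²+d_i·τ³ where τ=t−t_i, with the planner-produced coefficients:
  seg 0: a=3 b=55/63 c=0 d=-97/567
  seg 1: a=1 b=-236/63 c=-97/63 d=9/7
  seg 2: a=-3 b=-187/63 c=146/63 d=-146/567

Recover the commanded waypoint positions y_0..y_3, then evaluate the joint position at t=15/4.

y_0 = S_0(0) = a_0 = 3
y_1 = S_1(0) = a_1 = 1
y_2 = S_2(0) = a_2 = -3
y_3 = S_2(3) = 2
t_q=15/4 is in segment 1 (τ=3/4); S_1(τ)=-2867/1344

y_0=3 y_1=1 y_2=-3 y_3=2
S(15/4) = -2867/1344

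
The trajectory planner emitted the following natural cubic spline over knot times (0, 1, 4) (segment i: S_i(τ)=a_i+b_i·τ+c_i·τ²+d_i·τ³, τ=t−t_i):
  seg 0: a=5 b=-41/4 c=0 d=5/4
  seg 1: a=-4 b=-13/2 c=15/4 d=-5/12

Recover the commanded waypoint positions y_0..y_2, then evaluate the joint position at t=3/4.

y_0=5 y_1=-4 y_2=-1
S(3/4) = -553/256

y_0 = S_0(0) = a_0 = 5
y_1 = S_1(0) = a_1 = -4
y_2 = S_1(3) = -1
t_q=3/4 is in segment 0 (τ=3/4); S_0(τ)=-553/256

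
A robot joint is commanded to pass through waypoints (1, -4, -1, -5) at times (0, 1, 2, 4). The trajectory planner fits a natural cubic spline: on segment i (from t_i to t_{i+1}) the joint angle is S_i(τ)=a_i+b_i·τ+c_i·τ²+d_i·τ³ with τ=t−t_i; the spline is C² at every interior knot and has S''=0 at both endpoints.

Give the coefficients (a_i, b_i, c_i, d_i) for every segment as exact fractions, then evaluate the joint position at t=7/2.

  seg 0: a=1 b=-168/23 c=0 d=53/23
  seg 1: a=-4 b=-9/23 c=159/23 d=-81/23
  seg 2: a=-1 b=66/23 c=-84/23 d=14/23
S(7/2) = -263/92

Δ: Δ0=-5, Δ1=3, Δ2=-2
row 1: diag=4, rhs=48; c'=1/4, d'=12
row 2: denom=6−1·1/4=23/4; d'=(-30−1·12)/(23/4)=-168/23
back: M2=-168/23
back: M1=12−1/4·-168/23=318/23
M: M0=0, M1=318/23, M2=-168/23, M3=0
seg 0: a=1, c=M0/2=0, d=(M1−M0)/(6·1)=53/23, b=Δ0−h0·(2M0+M1)/6=-168/23
seg 1: a=-4, c=M1/2=159/23, d=(M2−M1)/(6·1)=-81/23, b=Δ1−h1·(2M1+M2)/6=-9/23
seg 2: a=-1, c=M2/2=-84/23, d=(M3−M2)/(6·2)=14/23, b=Δ2−h2·(2M2+M3)/6=66/23
t_q=7/2 → seg 2, τ=3/2; S=-1+66/23·τ+-84/23·τ²+14/23·τ³=-263/92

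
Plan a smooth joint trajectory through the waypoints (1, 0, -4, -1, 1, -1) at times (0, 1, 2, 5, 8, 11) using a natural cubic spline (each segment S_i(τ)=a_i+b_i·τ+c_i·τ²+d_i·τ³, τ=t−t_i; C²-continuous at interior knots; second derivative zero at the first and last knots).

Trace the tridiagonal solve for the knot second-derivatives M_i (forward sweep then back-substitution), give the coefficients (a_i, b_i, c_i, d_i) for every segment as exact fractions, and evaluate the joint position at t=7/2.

  seg 0: a=1 b=-6/139 c=0 d=-133/139
  seg 1: a=0 b=-405/139 c=-399/139 d=248/139
  seg 2: a=-4 b=-459/139 c=345/139 d=-437/1251
  seg 3: a=-1 b=300/139 c=-92/139 d=206/3753
  seg 4: a=1 b=-46/139 c=-70/417 d=70/3753
S(7/2) = -5057/1112

Δ: Δ0=-1, Δ1=-4, Δ2=1, Δ3=2/3, Δ4=-2/3
row 1: diag=4, rhs=-18; c'=1/4, d'=-9/2
row 2: denom=8−1·1/4=31/4; d'=(30−1·-9/2)/(31/4)=138/31
row 3: denom=12−3·12/31=336/31; d'=(-2−3·138/31)/(336/31)=-17/12
row 4: denom=12−3·31/112=1251/112; d'=(-8−3·-17/12)/(1251/112)=-140/417
back: M4=-140/417
back: M3=-17/12−31/112·-140/417=-184/139
back: M2=138/31−12/31·-184/139=690/139
back: M1=-9/2−1/4·690/139=-798/139
M: M0=0, M1=-798/139, M2=690/139, M3=-184/139, M4=-140/417, M5=0
seg 0: a=1, c=M0/2=0, d=(M1−M0)/(6·1)=-133/139, b=Δ0−h0·(2M0+M1)/6=-6/139
seg 1: a=0, c=M1/2=-399/139, d=(M2−M1)/(6·1)=248/139, b=Δ1−h1·(2M1+M2)/6=-405/139
seg 2: a=-4, c=M2/2=345/139, d=(M3−M2)/(6·3)=-437/1251, b=Δ2−h2·(2M2+M3)/6=-459/139
seg 3: a=-1, c=M3/2=-92/139, d=(M4−M3)/(6·3)=206/3753, b=Δ3−h3·(2M3+M4)/6=300/139
seg 4: a=1, c=M4/2=-70/417, d=(M5−M4)/(6·3)=70/3753, b=Δ4−h4·(2M4+M5)/6=-46/139
t_q=7/2 → seg 2, τ=3/2; S=-4+-459/139·τ+345/139·τ²+-437/1251·τ³=-5057/1112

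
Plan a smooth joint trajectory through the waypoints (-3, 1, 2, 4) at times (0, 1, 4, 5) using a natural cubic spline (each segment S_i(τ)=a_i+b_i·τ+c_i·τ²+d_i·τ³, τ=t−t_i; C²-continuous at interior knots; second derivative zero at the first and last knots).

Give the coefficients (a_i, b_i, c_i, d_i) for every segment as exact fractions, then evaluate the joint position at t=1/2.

  seg 0: a=-3 b=763/165 c=0 d=-103/165
  seg 1: a=1 b=454/165 c=-103/55 d=16/45
  seg 2: a=2 b=184/165 c=73/55 d=-73/165
S(1/2) = -337/440

Δ: Δ0=4, Δ1=1/3, Δ2=2
row 1: diag=8, rhs=-22; c'=3/8, d'=-11/4
row 2: denom=8−3·3/8=55/8; d'=(10−3·-11/4)/(55/8)=146/55
back: M2=146/55
back: M1=-11/4−3/8·146/55=-206/55
M: M0=0, M1=-206/55, M2=146/55, M3=0
seg 0: a=-3, c=M0/2=0, d=(M1−M0)/(6·1)=-103/165, b=Δ0−h0·(2M0+M1)/6=763/165
seg 1: a=1, c=M1/2=-103/55, d=(M2−M1)/(6·3)=16/45, b=Δ1−h1·(2M1+M2)/6=454/165
seg 2: a=2, c=M2/2=73/55, d=(M3−M2)/(6·1)=-73/165, b=Δ2−h2·(2M2+M3)/6=184/165
t_q=1/2 → seg 0, τ=1/2; S=-3+763/165·τ+0·τ²+-103/165·τ³=-337/440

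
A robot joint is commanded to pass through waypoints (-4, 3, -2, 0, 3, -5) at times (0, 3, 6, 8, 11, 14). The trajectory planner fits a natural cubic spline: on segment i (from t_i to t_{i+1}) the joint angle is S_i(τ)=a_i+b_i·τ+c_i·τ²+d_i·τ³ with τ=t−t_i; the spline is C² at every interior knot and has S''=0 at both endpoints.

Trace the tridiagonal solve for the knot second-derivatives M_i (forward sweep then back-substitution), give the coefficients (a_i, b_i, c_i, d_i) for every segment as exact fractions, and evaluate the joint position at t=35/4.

Δ: Δ0=7/3, Δ1=-5/3, Δ2=1, Δ3=1, Δ4=-8/3
row 1: diag=12, rhs=-24; c'=1/4, d'=-2
row 2: denom=10−3·1/4=37/4; d'=(16−3·-2)/(37/4)=88/37
row 3: denom=10−2·8/37=354/37; d'=(0−2·88/37)/(354/37)=-88/177
row 4: denom=12−3·37/118=1305/118; d'=(-22−3·-88/177)/(1305/118)=-484/261
back: M4=-484/261
back: M3=-88/177−37/118·-484/261=22/261
back: M2=88/37−8/37·22/261=616/261
back: M1=-2−1/4·616/261=-676/261
M: M0=0, M1=-676/261, M2=616/261, M3=22/261, M4=-484/261, M5=0
seg 0: a=-4, c=M0/2=0, d=(M1−M0)/(6·3)=-338/2349, b=Δ0−h0·(2M0+M1)/6=947/261
seg 1: a=3, c=M1/2=-338/261, d=(M2−M1)/(6·3)=646/2349, b=Δ1−h1·(2M1+M2)/6=-67/261
seg 2: a=-2, c=M2/2=308/261, d=(M3−M2)/(6·2)=-11/58, b=Δ2−h2·(2M2+M3)/6=-157/261
seg 3: a=0, c=M3/2=11/261, d=(M4−M3)/(6·3)=-253/2349, b=Δ3−h3·(2M3+M4)/6=481/261
seg 4: a=3, c=M4/2=-242/261, d=(M5−M4)/(6·3)=242/2349, b=Δ4−h4·(2M4+M5)/6=-212/261
t_q=35/4 → seg 3, τ=3/4; S=0+481/261·τ+11/261·τ²+-253/2349·τ³=2525/1856

  seg 0: a=-4 b=947/261 c=0 d=-338/2349
  seg 1: a=3 b=-67/261 c=-338/261 d=646/2349
  seg 2: a=-2 b=-157/261 c=308/261 d=-11/58
  seg 3: a=0 b=481/261 c=11/261 d=-253/2349
  seg 4: a=3 b=-212/261 c=-242/261 d=242/2349
S(35/4) = 2525/1856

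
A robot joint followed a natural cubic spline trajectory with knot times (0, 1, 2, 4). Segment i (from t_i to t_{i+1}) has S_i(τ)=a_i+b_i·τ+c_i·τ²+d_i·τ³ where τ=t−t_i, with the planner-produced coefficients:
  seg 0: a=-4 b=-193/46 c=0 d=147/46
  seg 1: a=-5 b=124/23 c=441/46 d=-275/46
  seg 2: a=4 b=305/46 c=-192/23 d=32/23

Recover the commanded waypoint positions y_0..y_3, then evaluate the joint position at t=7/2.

y_0=-4 y_1=-5 y_2=4 y_3=-5
S(7/2) = -13/92

y_0 = S_0(0) = a_0 = -4
y_1 = S_1(0) = a_1 = -5
y_2 = S_2(0) = a_2 = 4
y_3 = S_2(2) = -5
t_q=7/2 is in segment 2 (τ=3/2); S_2(τ)=-13/92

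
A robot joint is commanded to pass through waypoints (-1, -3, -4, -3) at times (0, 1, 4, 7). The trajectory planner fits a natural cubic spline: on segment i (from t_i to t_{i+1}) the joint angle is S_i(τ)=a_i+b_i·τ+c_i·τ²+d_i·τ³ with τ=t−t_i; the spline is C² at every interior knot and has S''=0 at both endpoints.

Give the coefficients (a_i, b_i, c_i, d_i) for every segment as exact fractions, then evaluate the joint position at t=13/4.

Δ: Δ0=-2, Δ1=-1/3, Δ2=1/3
row 1: diag=8, rhs=10; c'=3/8, d'=5/4
row 2: denom=12−3·3/8=87/8; d'=(4−3·5/4)/(87/8)=2/87
back: M2=2/87
back: M1=5/4−3/8·2/87=36/29
M: M0=0, M1=36/29, M2=2/87, M3=0
seg 0: a=-1, c=M0/2=0, d=(M1−M0)/(6·1)=6/29, b=Δ0−h0·(2M0+M1)/6=-64/29
seg 1: a=-3, c=M1/2=18/29, d=(M2−M1)/(6·3)=-53/783, b=Δ1−h1·(2M1+M2)/6=-46/29
seg 2: a=-4, c=M2/2=1/87, d=(M3−M2)/(6·3)=-1/783, b=Δ2−h2·(2M2+M3)/6=9/29
t_q=13/4 → seg 1, τ=9/4; S=-3+-46/29·τ+18/29·τ²+-53/783·τ³=-7791/1856

  seg 0: a=-1 b=-64/29 c=0 d=6/29
  seg 1: a=-3 b=-46/29 c=18/29 d=-53/783
  seg 2: a=-4 b=9/29 c=1/87 d=-1/783
S(13/4) = -7791/1856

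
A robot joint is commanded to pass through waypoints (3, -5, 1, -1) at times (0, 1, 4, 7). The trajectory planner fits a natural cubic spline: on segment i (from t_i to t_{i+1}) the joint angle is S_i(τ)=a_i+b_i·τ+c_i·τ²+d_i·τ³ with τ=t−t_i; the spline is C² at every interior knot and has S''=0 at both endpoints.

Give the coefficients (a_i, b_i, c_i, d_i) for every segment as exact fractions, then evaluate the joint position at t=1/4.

Δ: Δ0=-8, Δ1=2, Δ2=-2/3
row 1: diag=8, rhs=60; c'=3/8, d'=15/2
row 2: denom=12−3·3/8=87/8; d'=(-16−3·15/2)/(87/8)=-308/87
back: M2=-308/87
back: M1=15/2−3/8·-308/87=256/29
M: M0=0, M1=256/29, M2=-308/87, M3=0
seg 0: a=3, c=M0/2=0, d=(M1−M0)/(6·1)=128/87, b=Δ0−h0·(2M0+M1)/6=-824/87
seg 1: a=-5, c=M1/2=128/29, d=(M2−M1)/(6·3)=-538/783, b=Δ1−h1·(2M1+M2)/6=-440/87
seg 2: a=1, c=M2/2=-154/87, d=(M3−M2)/(6·3)=154/783, b=Δ2−h2·(2M2+M3)/6=250/87
t_q=1/4 → seg 0, τ=1/4; S=3+-824/87·τ+0·τ²+128/87·τ³=19/29

  seg 0: a=3 b=-824/87 c=0 d=128/87
  seg 1: a=-5 b=-440/87 c=128/29 d=-538/783
  seg 2: a=1 b=250/87 c=-154/87 d=154/783
S(1/4) = 19/29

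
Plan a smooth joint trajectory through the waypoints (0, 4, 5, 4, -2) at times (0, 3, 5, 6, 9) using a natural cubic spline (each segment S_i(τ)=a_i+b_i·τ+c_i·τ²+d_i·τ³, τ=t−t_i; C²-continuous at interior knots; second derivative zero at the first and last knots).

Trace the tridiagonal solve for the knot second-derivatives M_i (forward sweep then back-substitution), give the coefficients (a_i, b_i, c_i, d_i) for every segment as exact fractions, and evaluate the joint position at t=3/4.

  seg 0: a=0 b=1271/876 c=0 d=-103/7884
  seg 1: a=4 b=481/438 c=-103/876 d=-53/584
  seg 2: a=5 b=-101/219 c=-145/219 d=9/73
  seg 3: a=4 b=-310/219 c=-64/219 d=64/1971
S(3/4) = 20233/18688

Δ: Δ0=4/3, Δ1=1/2, Δ2=-1, Δ3=-2
row 1: diag=10, rhs=-5; c'=1/5, d'=-1/2
row 2: denom=6−2·1/5=28/5; d'=(-9−2·-1/2)/(28/5)=-10/7
row 3: denom=8−1·5/28=219/28; d'=(-6−1·-10/7)/(219/28)=-128/219
back: M3=-128/219
back: M2=-10/7−5/28·-128/219=-290/219
back: M1=-1/2−1/5·-290/219=-103/438
M: M0=0, M1=-103/438, M2=-290/219, M3=-128/219, M4=0
seg 0: a=0, c=M0/2=0, d=(M1−M0)/(6·3)=-103/7884, b=Δ0−h0·(2M0+M1)/6=1271/876
seg 1: a=4, c=M1/2=-103/876, d=(M2−M1)/(6·2)=-53/584, b=Δ1−h1·(2M1+M2)/6=481/438
seg 2: a=5, c=M2/2=-145/219, d=(M3−M2)/(6·1)=9/73, b=Δ2−h2·(2M2+M3)/6=-101/219
seg 3: a=4, c=M3/2=-64/219, d=(M4−M3)/(6·3)=64/1971, b=Δ3−h3·(2M3+M4)/6=-310/219
t_q=3/4 → seg 0, τ=3/4; S=0+1271/876·τ+0·τ²+-103/7884·τ³=20233/18688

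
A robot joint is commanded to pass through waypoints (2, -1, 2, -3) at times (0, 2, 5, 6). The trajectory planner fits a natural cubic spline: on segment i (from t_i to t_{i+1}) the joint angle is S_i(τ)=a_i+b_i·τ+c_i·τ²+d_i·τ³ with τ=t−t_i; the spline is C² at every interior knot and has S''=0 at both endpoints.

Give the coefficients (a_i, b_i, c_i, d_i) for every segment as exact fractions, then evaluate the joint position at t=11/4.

Δ: Δ0=-3/2, Δ1=1, Δ2=-5
row 1: diag=10, rhs=15; c'=3/10, d'=3/2
row 2: denom=8−3·3/10=71/10; d'=(-36−3·3/2)/(71/10)=-405/71
back: M2=-405/71
back: M1=3/2−3/10·-405/71=228/71
M: M0=0, M1=228/71, M2=-405/71, M3=0
seg 0: a=2, c=M0/2=0, d=(M1−M0)/(6·2)=19/71, b=Δ0−h0·(2M0+M1)/6=-365/142
seg 1: a=-1, c=M1/2=114/71, d=(M2−M1)/(6·3)=-211/426, b=Δ1−h1·(2M1+M2)/6=91/142
seg 2: a=2, c=M2/2=-405/142, d=(M3−M2)/(6·1)=135/142, b=Δ2−h2·(2M2+M3)/6=-220/71
t_q=11/4 → seg 1, τ=3/4; S=-1+91/142·τ+114/71·τ²+-211/426·τ³=1589/9088

  seg 0: a=2 b=-365/142 c=0 d=19/71
  seg 1: a=-1 b=91/142 c=114/71 d=-211/426
  seg 2: a=2 b=-220/71 c=-405/142 d=135/142
S(11/4) = 1589/9088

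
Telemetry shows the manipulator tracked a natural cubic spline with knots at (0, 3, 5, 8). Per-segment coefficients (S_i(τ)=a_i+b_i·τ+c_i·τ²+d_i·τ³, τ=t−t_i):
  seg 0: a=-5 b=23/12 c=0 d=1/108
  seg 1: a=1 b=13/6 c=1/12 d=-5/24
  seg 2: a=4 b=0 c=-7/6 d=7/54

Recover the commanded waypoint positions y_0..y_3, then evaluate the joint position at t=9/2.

y_0=-5 y_1=1 y_2=4 y_3=-3
S(9/2) = 239/64

y_0 = S_0(0) = a_0 = -5
y_1 = S_1(0) = a_1 = 1
y_2 = S_2(0) = a_2 = 4
y_3 = S_2(3) = -3
t_q=9/2 is in segment 1 (τ=3/2); S_1(τ)=239/64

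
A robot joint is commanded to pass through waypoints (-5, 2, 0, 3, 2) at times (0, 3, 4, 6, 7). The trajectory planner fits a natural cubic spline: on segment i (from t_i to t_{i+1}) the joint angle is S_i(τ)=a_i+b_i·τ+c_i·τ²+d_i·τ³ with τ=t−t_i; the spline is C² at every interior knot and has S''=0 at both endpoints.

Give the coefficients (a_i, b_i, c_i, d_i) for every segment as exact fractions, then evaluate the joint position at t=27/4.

Δ: Δ0=7/3, Δ1=-2, Δ2=3/2, Δ3=-1
row 1: diag=8, rhs=-26; c'=1/8, d'=-13/4
row 2: denom=6−1·1/8=47/8; d'=(21−1·-13/4)/(47/8)=194/47
row 3: denom=6−2·16/47=250/47; d'=(-15−2·194/47)/(250/47)=-1093/250
back: M3=-1093/250
back: M2=194/47−16/47·-1093/250=702/125
back: M1=-13/4−1/8·702/125=-494/125
M: M0=0, M1=-494/125, M2=702/125, M3=-1093/250, M4=0
seg 0: a=-5, c=M0/2=0, d=(M1−M0)/(6·3)=-247/1125, b=Δ0−h0·(2M0+M1)/6=1616/375
seg 1: a=2, c=M1/2=-247/125, d=(M2−M1)/(6·1)=598/375, b=Δ1−h1·(2M1+M2)/6=-607/375
seg 2: a=0, c=M2/2=351/125, d=(M3−M2)/(6·2)=-2497/3000, b=Δ2−h2·(2M2+M3)/6=-59/75
seg 3: a=3, c=M3/2=-1093/500, d=(M4−M3)/(6·1)=1093/1500, b=Δ3−h3·(2M3+M4)/6=343/750
t_q=27/4 → seg 3, τ=3/4; S=3+343/750·τ+-1093/500·τ²+1093/1500·τ³=15493/6400

  seg 0: a=-5 b=1616/375 c=0 d=-247/1125
  seg 1: a=2 b=-607/375 c=-247/125 d=598/375
  seg 2: a=0 b=-59/75 c=351/125 d=-2497/3000
  seg 3: a=3 b=343/750 c=-1093/500 d=1093/1500
S(27/4) = 15493/6400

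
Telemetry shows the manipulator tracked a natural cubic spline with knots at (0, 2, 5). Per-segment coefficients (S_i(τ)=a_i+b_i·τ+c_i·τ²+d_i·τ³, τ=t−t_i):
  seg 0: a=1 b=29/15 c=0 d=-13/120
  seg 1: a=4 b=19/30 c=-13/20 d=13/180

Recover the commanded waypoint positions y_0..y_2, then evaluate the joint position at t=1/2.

y_0=1 y_1=4 y_2=2
S(1/2) = 125/64

y_0 = S_0(0) = a_0 = 1
y_1 = S_1(0) = a_1 = 4
y_2 = S_1(3) = 2
t_q=1/2 is in segment 0 (τ=1/2); S_0(τ)=125/64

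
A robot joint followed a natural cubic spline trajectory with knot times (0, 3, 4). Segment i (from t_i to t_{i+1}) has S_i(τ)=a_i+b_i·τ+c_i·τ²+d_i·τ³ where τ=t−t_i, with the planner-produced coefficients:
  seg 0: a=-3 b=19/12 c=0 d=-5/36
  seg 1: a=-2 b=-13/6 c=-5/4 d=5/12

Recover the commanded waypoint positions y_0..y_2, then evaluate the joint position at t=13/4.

y_0 = S_0(0) = a_0 = -3
y_1 = S_1(0) = a_1 = -2
y_2 = S_1(1) = -5
t_q=13/4 is in segment 1 (τ=1/4); S_1(τ)=-669/256

y_0=-3 y_1=-2 y_2=-5
S(13/4) = -669/256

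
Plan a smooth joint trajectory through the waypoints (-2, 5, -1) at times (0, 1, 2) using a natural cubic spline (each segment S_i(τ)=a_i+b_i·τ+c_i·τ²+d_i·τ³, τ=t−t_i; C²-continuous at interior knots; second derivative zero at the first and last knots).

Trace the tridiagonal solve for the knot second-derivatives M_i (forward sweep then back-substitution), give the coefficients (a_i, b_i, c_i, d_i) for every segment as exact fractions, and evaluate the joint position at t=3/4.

Δ: Δ0=7, Δ1=-6
row 1: diag=4, rhs=-78; c'=1/4, d'=-39/2
back: M1=-39/2
M: M0=0, M1=-39/2, M2=0
seg 0: a=-2, c=M0/2=0, d=(M1−M0)/(6·1)=-13/4, b=Δ0−h0·(2M0+M1)/6=41/4
seg 1: a=5, c=M1/2=-39/4, d=(M2−M1)/(6·1)=13/4, b=Δ1−h1·(2M1+M2)/6=1/2
t_q=3/4 → seg 0, τ=3/4; S=-2+41/4·τ+0·τ²+-13/4·τ³=1105/256

  seg 0: a=-2 b=41/4 c=0 d=-13/4
  seg 1: a=5 b=1/2 c=-39/4 d=13/4
S(3/4) = 1105/256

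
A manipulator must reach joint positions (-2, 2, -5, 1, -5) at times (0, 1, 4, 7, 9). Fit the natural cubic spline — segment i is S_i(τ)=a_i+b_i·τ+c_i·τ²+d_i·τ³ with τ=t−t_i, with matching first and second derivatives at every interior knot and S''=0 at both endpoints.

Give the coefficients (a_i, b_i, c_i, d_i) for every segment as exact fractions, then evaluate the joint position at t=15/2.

Δ: Δ0=4, Δ1=-7/3, Δ2=2, Δ3=-3
row 1: diag=8, rhs=-38; c'=3/8, d'=-19/4
row 2: denom=12−3·3/8=87/8; d'=(26−3·-19/4)/(87/8)=322/87
row 3: denom=10−3·8/29=266/29; d'=(-30−3·322/87)/(266/29)=-596/133
back: M3=-596/133
back: M2=322/87−8/29·-596/133=1970/399
back: M1=-19/4−3/8·1970/399=-878/133
M: M0=0, M1=-878/133, M2=1970/399, M3=-596/133, M4=0
seg 0: a=-2, c=M0/2=0, d=(M1−M0)/(6·1)=-439/399, b=Δ0−h0·(2M0+M1)/6=2035/399
seg 1: a=2, c=M1/2=-439/133, d=(M2−M1)/(6·3)=2302/3591, b=Δ1−h1·(2M1+M2)/6=718/399
seg 2: a=-5, c=M2/2=985/399, d=(M3−M2)/(6·3)=-1879/3591, b=Δ2−h2·(2M2+M3)/6=-278/399
seg 3: a=1, c=M3/2=-298/133, d=(M4−M3)/(6·2)=149/399, b=Δ3−h3·(2M3+M4)/6=-5/399
t_q=15/2 → seg 3, τ=1/2; S=1+-5/399·τ+-298/133·τ²+149/399·τ³=73/152

  seg 0: a=-2 b=2035/399 c=0 d=-439/399
  seg 1: a=2 b=718/399 c=-439/133 d=2302/3591
  seg 2: a=-5 b=-278/399 c=985/399 d=-1879/3591
  seg 3: a=1 b=-5/399 c=-298/133 d=149/399
S(15/2) = 73/152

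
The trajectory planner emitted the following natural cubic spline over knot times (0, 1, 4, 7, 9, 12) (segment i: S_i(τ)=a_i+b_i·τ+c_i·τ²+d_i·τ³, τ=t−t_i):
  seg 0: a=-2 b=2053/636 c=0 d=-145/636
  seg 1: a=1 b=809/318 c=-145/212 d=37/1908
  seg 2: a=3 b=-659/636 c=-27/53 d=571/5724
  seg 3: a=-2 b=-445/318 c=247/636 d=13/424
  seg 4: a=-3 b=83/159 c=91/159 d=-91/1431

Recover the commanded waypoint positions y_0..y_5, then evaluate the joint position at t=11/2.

y_0=-2 y_1=1 y_2=3 y_3=-2 y_4=-3 y_5=2
S(11/2) = 1079/1696

y_0 = S_0(0) = a_0 = -2
y_1 = S_1(0) = a_1 = 1
y_2 = S_2(0) = a_2 = 3
y_3 = S_3(0) = a_3 = -2
y_4 = S_4(0) = a_4 = -3
y_5 = S_4(3) = 2
t_q=11/2 is in segment 2 (τ=3/2); S_2(τ)=1079/1696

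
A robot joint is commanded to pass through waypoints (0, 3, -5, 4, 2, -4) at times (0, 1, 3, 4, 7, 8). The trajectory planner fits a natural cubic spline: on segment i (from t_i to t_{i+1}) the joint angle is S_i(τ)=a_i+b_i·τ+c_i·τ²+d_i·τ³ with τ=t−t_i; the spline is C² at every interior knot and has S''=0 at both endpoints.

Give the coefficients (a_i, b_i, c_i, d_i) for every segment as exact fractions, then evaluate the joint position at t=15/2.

Δ: Δ0=3, Δ1=-4, Δ2=9, Δ3=-2/3, Δ4=-6
row 1: diag=6, rhs=-42; c'=1/3, d'=-7
row 2: denom=6−2·1/3=16/3; d'=(78−2·-7)/(16/3)=69/4
row 3: denom=8−1·3/16=125/16; d'=(-58−1·69/4)/(125/16)=-1204/125
row 4: denom=8−3·48/125=856/125; d'=(-32−3·-1204/125)/(856/125)=-97/214
back: M4=-97/214
back: M3=-1204/125−48/125·-97/214=-1012/107
back: M2=69/4−3/16·-1012/107=4071/214
back: M1=-7−1/3·4071/214=-2855/214
M: M0=0, M1=-2855/214, M2=4071/214, M3=-1012/107, M4=-97/214, M5=0
seg 0: a=0, c=M0/2=0, d=(M1−M0)/(6·1)=-2855/1284, b=Δ0−h0·(2M0+M1)/6=6707/1284
seg 1: a=3, c=M1/2=-2855/428, d=(M2−M1)/(6·2)=3463/1284, b=Δ1−h1·(2M1+M2)/6=-929/642
seg 2: a=-5, c=M2/2=4071/428, d=(M3−M2)/(6·1)=-6095/1284, b=Δ2−h2·(2M2+M3)/6=2719/642
seg 3: a=4, c=M3/2=-506/107, d=(M4−M3)/(6·3)=1927/3852, b=Δ3−h3·(2M3+M4)/6=11579/1284
seg 4: a=2, c=M4/2=-97/428, d=(M5−M4)/(6·1)=97/1284, b=Δ4−h4·(2M4+M5)/6=-3755/642
t_q=15/2 → seg 4, τ=1/2; S=2+-3755/642·τ+-97/428·τ²+97/1284·τ³=-3327/3424

  seg 0: a=0 b=6707/1284 c=0 d=-2855/1284
  seg 1: a=3 b=-929/642 c=-2855/428 d=3463/1284
  seg 2: a=-5 b=2719/642 c=4071/428 d=-6095/1284
  seg 3: a=4 b=11579/1284 c=-506/107 d=1927/3852
  seg 4: a=2 b=-3755/642 c=-97/428 d=97/1284
S(15/2) = -3327/3424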